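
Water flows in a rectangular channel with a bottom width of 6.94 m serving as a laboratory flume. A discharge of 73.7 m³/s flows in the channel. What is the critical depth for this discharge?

For a rectangular channel, critical depth y_c = (q²/g)^(1/3) where q = Q/b = 73.7/6.94 = 10.62 m²/s.
So y_c = (10.62²/9.81)^(1/3) = 2.26 m.

y_c = 2.26 m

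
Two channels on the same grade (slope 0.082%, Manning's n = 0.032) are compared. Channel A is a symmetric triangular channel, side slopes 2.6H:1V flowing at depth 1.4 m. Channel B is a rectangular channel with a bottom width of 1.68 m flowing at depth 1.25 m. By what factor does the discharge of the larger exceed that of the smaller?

Channel A: For a triangular section with side slope z = 2.6: A = zy² = 2.6×1.4² = 5.096 m²; P = 2y√(1+z²) = 2×1.4×2.786 = 7.8 m. Hydraulic radius R = A/P = 5.096/7.8 = 0.6533 m. Q_A = (1/0.032)·5.096·0.6533^(2/3)·√0.00082 = 3.434 m³/s.
Channel B: Flow area A = b·y = 1.68 × 1.25 = 2.1 m². Wetted perimeter P = b + 2y = 1.68 + 2×1.25 = 4.18 m. Hydraulic radius R = A/P = 2.1/4.18 = 0.5024 m. Q_B = (1/0.032)·2.1·0.5024^(2/3)·√0.00082 = 1.188 m³/s.
The larger discharge is 3.434 m³/s and the smaller is 1.188 m³/s; the ratio is 2.89.

2.89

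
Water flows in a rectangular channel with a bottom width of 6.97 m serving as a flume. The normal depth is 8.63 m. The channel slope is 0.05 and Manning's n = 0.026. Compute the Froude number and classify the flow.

supercritical

Flow area A = b·y = 6.97 × 8.63 = 60.15 m². Wetted perimeter P = b + 2y = 6.97 + 2×8.63 = 24.23 m.
Hydraulic radius R = A/P = 60.15/24.23 = 2.483 m.
V = (1/n) R^(2/3) √S = (1/0.026) × 2.483^(2/3) × √0.05 = 15.77 m/s. Hydraulic depth D_h = A/T = 60.15/6.97 = 8.63 m.
Froude number Fr = V/√(g·D_h) = 15.77/√(9.81×8.63) = 1.71, which is greater than 1, so the flow is supercritical.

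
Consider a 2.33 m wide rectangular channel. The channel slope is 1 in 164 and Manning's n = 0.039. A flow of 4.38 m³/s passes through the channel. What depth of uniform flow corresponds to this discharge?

Manning's equation rearranged: A R^(2/3) = nQ / (1·√S) = 0.039 × 4.38 / (√0.006098) = 2.188.
Trying y = 1.6 m: A R^(2/3) = 2.866 — too large.
Trying y = 1.3 m: A R^(2/3) = 2.189 — close enough.

y_n = 1.3 m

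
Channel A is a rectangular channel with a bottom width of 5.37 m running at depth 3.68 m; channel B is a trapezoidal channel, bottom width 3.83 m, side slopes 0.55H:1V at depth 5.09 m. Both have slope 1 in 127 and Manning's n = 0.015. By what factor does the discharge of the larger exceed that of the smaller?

Channel A: Flow area A = b·y = 5.37 × 3.68 = 19.76 m². Wetted perimeter P = b + 2y = 5.37 + 2×3.68 = 12.73 m. Hydraulic radius R = A/P = 19.76/12.73 = 1.552 m. Q_A = (1/0.015)·19.76·1.552^(2/3)·√0.007874 = 156.7 m³/s.
Channel B: With bottom width b = 3.83 m and side slope z = 0.55: A = (b + zy)y = (3.83 + 0.55×5.09)×5.09 = 33.74 m²; P = b + 2y√(1+z²) = 3.83 + 2×5.09×1.141 = 15.45 m. Hydraulic radius R = A/P = 33.74/15.45 = 2.184 m. Q_B = (1/0.015)·33.74·2.184^(2/3)·√0.007874 = 336.1 m³/s.
The larger discharge is 336.1 m³/s and the smaller is 156.7 m³/s; the ratio is 2.14.

2.14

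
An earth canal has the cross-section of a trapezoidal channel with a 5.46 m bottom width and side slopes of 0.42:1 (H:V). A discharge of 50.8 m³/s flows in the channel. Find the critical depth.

At critical depth, Q² T / (g A³) = 1, i.e. A³/T = Q²/g = 50.8²/9.81 = 263.1.
Try y = 2.17 m: A³/T = 362.9 — over.
Try y = 1.45 m: A³/T = 102 — short.
Try y = 1.96 m: A³/T = 262.8 — matches.

y_c = 1.96 m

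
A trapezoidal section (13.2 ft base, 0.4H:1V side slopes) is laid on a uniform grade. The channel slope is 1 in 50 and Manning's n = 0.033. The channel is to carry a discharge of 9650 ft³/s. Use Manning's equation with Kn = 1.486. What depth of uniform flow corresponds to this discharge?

Manning's equation rearranged: A R^(2/3) = nQ / (1.486·√S) = 0.033 × 9650 / (1.486 × √0.02) = 1515.
At y = 16.6 ft: A R^(2/3) = 1174 — too small.
At y = 24.3 ft: A R^(2/3) = 2319 — too large.
At y = 19.2 ft: A R^(2/3) = 1515 — matches.

y_n = 19.2 ft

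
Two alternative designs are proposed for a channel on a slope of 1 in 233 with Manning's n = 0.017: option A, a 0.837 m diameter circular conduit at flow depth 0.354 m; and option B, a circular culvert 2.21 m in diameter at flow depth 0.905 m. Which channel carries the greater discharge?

Channel A: For a circular section of diameter D = 0.837 m at depth y = 0.354 m, the central angle is θ = 2 arccos(1 − 2y/D) = 2.832 rad. Then A = (D²/8)(θ − sin θ) = 0.2213 m² and P = Dθ/2 = 1.185 m. Hydraulic radius R = A/P = 0.2213/1.185 = 0.1867 m. Q_A = (1/0.017)·0.2213·0.1867^(2/3)·√0.004292 = 0.2787 m³/s.
Channel B: For a circular section of diameter D = 2.21 m at depth y = 0.905 m, the central angle is θ = 2 arccos(1 − 2y/D) = 2.778 rad. Then A = (D²/8)(θ − sin θ) = 1.478 m² and P = Dθ/2 = 3.069 m. Hydraulic radius R = A/P = 1.478/3.069 = 0.4817 m. Q_B = (1/0.017)·1.478·0.4817^(2/3)·√0.004292 = 3.501 m³/s.
Q_A = 0.2787 m³/s vs Q_B = 3.501 m³/s, so channel B carries more.

channel B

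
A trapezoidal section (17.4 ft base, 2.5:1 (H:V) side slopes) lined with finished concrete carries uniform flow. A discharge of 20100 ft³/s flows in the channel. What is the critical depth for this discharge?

y_c = 17.8 ft

At critical depth, Q² T / (g A³) = 1, i.e. A³/T = Q²/g = 20100²/32.2 = 12550000.
Trying y = 19.3 ft: A³/T = 17860000 — over.
Trying y = 13.6 ft: A³/T = 4000000 — short.
Trying y = 17.8 ft: A³/T = 12570000 — close enough.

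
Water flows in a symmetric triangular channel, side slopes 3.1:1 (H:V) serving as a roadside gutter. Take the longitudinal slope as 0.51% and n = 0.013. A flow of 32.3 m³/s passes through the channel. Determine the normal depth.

y_n = 1.53 m

Manning's equation rearranged: A R^(2/3) = nQ / (1·√S) = 0.013 × 32.3 / (√0.0051) = 5.88.
At y = 1.66 m: A R^(2/3) = 7.3 — high.
At y = 1.34 m: A R^(2/3) = 4.124 — low.
At y = 1.53 m: A R^(2/3) = 5.873 — ≈ 5.88.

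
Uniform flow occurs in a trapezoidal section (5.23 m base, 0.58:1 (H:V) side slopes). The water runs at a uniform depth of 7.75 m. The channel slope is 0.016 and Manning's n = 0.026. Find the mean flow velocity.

V = 10.7 m/s

With bottom width b = 5.23 m and side slope z = 0.58: A = (b + zy)y = (5.23 + 0.58×7.75)×7.75 = 75.37 m²; P = b + 2y√(1+z²) = 5.23 + 2×7.75×1.156 = 23.15 m.
Hydraulic radius R = A/P = 75.37/23.15 = 3.256 m.
From Manning's equation, V = (1/n) R^(2/3) S^(1/2) = (1/0.026) × 3.256^(2/3) × 0.016^(1/2) = 10.7 m/s.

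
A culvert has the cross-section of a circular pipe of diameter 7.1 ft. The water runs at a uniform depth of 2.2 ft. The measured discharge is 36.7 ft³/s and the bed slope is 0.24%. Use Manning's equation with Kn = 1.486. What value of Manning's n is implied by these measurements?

n = 0.024

For a circular section of diameter D = 7.1 ft at depth y = 2.2 ft, the central angle is θ = 2 arccos(1 − 2y/D) = 2.361 rad. Then A = (D²/8)(θ − sin θ) = 10.45 ft² and P = Dθ/2 = 8.383 ft.
Hydraulic radius R = A/P = 10.45/8.383 = 1.246 ft.
Rearranging Manning's equation: n = (1.486/Q) A R^(2/3) S^(1/2) = (1.486/36.7) × 10.45 × 1.246^(2/3) × √0.0024 = 0.024.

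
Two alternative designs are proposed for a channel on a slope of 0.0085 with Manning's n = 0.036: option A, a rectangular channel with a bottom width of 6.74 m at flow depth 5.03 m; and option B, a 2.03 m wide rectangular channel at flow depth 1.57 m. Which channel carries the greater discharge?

Channel A: Flow area A = b·y = 6.74 × 5.03 = 33.9 m². Wetted perimeter P = b + 2y = 6.74 + 2×5.03 = 16.8 m. Hydraulic radius R = A/P = 33.9/16.8 = 2.018 m. Q_A = (1/0.036)·33.9·2.018^(2/3)·√0.0085 = 138.6 m³/s.
Channel B: Flow area A = b·y = 2.03 × 1.57 = 3.187 m². Wetted perimeter P = b + 2y = 2.03 + 2×1.57 = 5.17 m. Hydraulic radius R = A/P = 3.187/5.17 = 0.6165 m. Q_B = (1/0.036)·3.187·0.6165^(2/3)·√0.0085 = 5.912 m³/s.
Q_A = 138.6 m³/s vs Q_B = 5.912 m³/s, so channel A carries more.

channel A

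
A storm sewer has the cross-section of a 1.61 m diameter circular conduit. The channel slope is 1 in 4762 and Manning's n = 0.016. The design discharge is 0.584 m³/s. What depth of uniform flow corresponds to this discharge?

y_n = 0.881 m

Manning's equation rearranged: A R^(2/3) = nQ / (1·√S) = 0.016 × 0.584 / (√0.00021) = 0.6448.
Try y = 0.611 m: A R^(2/3) = 0.3395 — short.
Try y = 1.11 m: A R^(2/3) = 0.9107 — over.
Try y = 0.881 m: A R^(2/3) = 0.6447 — ≈ 0.6448.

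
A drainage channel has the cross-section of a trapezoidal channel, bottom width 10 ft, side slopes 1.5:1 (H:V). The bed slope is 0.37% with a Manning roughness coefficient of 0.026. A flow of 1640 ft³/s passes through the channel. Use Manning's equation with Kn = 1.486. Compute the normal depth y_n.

Manning's equation rearranged: A R^(2/3) = nQ / (1.486·√S) = 0.026 × 1640 / (1.486 × √0.0037) = 471.7.
Try y = 6.02 ft: A R^(2/3) = 269.8 — too small.
Try y = 7.92 ft: A R^(2/3) = 471.9 — matches.

y_n = 7.92 ft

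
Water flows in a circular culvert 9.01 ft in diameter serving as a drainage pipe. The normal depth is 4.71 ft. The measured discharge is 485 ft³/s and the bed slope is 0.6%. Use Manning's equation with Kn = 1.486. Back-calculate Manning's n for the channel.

n = 0.014

For a circular section of diameter D = 9.01 ft at depth y = 4.71 ft, the central angle is θ = 2 arccos(1 − 2y/D) = 3.233 rad. Then A = (D²/8)(θ − sin θ) = 33.73 ft² and P = Dθ/2 = 14.56 ft.
Hydraulic radius R = A/P = 33.73/14.56 = 2.316 ft.
Rearranging Manning's equation: n = (1.486/Q) A R^(2/3) S^(1/2) = (1.486/485) × 33.73 × 2.316^(2/3) × √0.006 = 0.014.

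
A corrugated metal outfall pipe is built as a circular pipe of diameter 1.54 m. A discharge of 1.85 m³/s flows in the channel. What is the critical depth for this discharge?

At critical depth, Q² T / (g A³) = 1, i.e. A³/T = Q²/g = 1.85²/9.81 = 0.3489.
At y = 0.825 m: A³/T = 0.6827 — over.
At y = 0.496 m: A³/T = 0.09683 — short.
At y = 0.692 m: A³/T = 0.3487 — close enough.

y_c = 0.692 m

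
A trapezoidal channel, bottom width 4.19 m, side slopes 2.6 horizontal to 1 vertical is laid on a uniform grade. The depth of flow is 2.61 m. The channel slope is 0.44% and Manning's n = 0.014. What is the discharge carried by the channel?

Q = 180 m³/s

With bottom width b = 4.19 m and side slope z = 2.6: A = (b + zy)y = (4.19 + 2.6×2.61)×2.61 = 28.65 m²; P = b + 2y√(1+z²) = 4.19 + 2×2.61×2.786 = 18.73 m.
Hydraulic radius R = A/P = 28.65/18.73 = 1.529 m.
Manning's equation: Q = (1/n) A R^(2/3) S^(1/2) = (1/0.014) × 28.65 × 1.529^(2/3) × 0.0044^(1/2) = 180 m³/s.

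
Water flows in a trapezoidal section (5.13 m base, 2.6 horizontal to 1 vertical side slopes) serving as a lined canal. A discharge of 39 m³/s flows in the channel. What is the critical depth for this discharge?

y_c = 1.41 m

At critical depth, Q² T / (g A³) = 1, i.e. A³/T = Q²/g = 39²/9.81 = 155.
At y = 1.24 m: A³/T = 96.01 — short.
At y = 1.41 m: A³/T = 153.1 — matches.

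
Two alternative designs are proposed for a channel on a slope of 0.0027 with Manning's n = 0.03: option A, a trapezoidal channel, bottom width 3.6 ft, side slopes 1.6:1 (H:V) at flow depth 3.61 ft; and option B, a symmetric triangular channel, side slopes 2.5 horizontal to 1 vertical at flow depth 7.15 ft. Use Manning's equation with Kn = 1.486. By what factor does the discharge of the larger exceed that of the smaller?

5.36

Channel A: With bottom width b = 3.6 ft and side slope z = 1.6: A = (b + zy)y = (3.6 + 1.6×3.61)×3.61 = 33.85 ft²; P = b + 2y√(1+z²) = 3.6 + 2×3.61×1.887 = 17.22 ft. Hydraulic radius R = A/P = 33.85/17.22 = 1.965 ft. Q_A = (1.486/0.03)·33.85·1.965^(2/3)·√0.0027 = 136.7 ft³/s.
Channel B: For a triangular section with side slope z = 2.5: A = zy² = 2.5×7.15² = 127.8 ft²; P = 2y√(1+z²) = 2×7.15×2.693 = 38.5 ft. Hydraulic radius R = A/P = 127.8/38.5 = 3.319 ft. Q_B = (1.486/0.03)·127.8·3.319^(2/3)·√0.0027 = 732 ft³/s.
The larger discharge is 732 ft³/s and the smaller is 136.7 ft³/s; the ratio is 5.36.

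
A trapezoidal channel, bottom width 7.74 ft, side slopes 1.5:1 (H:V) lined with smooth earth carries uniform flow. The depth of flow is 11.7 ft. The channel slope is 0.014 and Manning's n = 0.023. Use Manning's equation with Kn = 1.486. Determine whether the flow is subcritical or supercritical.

With bottom width b = 7.74 ft and side slope z = 1.5: A = (b + zy)y = (7.74 + 1.5×11.7)×11.7 = 295.9 ft²; P = b + 2y√(1+z²) = 7.74 + 2×11.7×1.803 = 49.92 ft.
Hydraulic radius R = A/P = 295.9/49.92 = 5.927 ft.
V = (1.486/n) R^(2/3) √S = (1.486/0.023) × 5.927^(2/3) × √0.014 = 25.04 ft/s. Hydraulic depth D_h = A/T = 295.9/42.84 = 6.907 ft.
Froude number Fr = V/√(g·D_h) = 25.04/√(32.2×6.907) = 1.68, which is greater than 1, so the flow is supercritical.

supercritical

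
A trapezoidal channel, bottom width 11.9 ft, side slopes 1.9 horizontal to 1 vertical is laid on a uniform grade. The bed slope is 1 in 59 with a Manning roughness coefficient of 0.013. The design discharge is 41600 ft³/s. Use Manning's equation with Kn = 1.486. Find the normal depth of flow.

y_n = 16 ft

Manning's equation rearranged: A R^(2/3) = nQ / (1.486·√S) = 0.013 × 41600 / (1.486 × √0.01695) = 2795.
Trying y = 20.4 ft: A R^(2/3) = 4920 — high.
Trying y = 11 ft: A R^(2/3) = 1205 — low.
Trying y = 16 ft: A R^(2/3) = 2796 — ≈ 2795.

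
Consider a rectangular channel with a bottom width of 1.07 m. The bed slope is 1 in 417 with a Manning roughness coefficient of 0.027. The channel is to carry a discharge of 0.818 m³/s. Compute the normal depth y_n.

Manning's equation rearranged: A R^(2/3) = nQ / (1·√S) = 0.027 × 0.818 / (√0.002398) = 0.451.
Trying y = 0.722 m: A R^(2/3) = 0.3518 — low.
Trying y = 1.01 m: A R^(2/3) = 0.5365 — high.
Trying y = 0.878 m: A R^(2/3) = 0.4508 — close enough.

y_n = 0.878 m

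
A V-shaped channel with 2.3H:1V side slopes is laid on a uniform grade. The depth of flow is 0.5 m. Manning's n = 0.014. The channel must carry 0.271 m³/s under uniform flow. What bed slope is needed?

For a triangular section with side slope z = 2.3: A = zy² = 2.3×0.5² = 0.575 m²; P = 2y√(1+z²) = 2×0.5×2.508 = 2.508 m.
Hydraulic radius R = A/P = 0.575/2.508 = 0.2293 m.
From Manning's equation, S = [nQ / (1 A R^(2/3))]² = [0.014 × 0.271 / (1 × 0.575 × 0.2293^(2/3))]² = 0.00031.

S = 0.00031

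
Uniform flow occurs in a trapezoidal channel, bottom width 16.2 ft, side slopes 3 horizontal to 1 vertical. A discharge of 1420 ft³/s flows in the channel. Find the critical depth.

y_c = 4.65 ft

At critical depth, Q² T / (g A³) = 1, i.e. A³/T = Q²/g = 1420²/32.2 = 62620.
Trying y = 3.71 ft: A³/T = 27100 — too small.
Trying y = 5.83 ft: A³/T = 148100 — too large.
Trying y = 4.65 ft: A³/T = 62490 — close enough.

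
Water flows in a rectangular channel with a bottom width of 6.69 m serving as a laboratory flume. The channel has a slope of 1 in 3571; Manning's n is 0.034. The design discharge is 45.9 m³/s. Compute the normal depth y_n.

y_n = 7.89 m

Manning's equation rearranged: A R^(2/3) = nQ / (1·√S) = 0.034 × 45.9 / (√0.00028) = 93.26.
Try y = 6.31 m: A R^(2/3) = 71.11 — short.
Try y = 7.89 m: A R^(2/3) = 93.28 — matches.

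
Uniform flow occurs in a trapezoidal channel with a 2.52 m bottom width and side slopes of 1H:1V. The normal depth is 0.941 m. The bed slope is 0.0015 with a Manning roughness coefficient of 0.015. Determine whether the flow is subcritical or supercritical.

With bottom width b = 2.52 m and side slope z = 1: A = (b + zy)y = (2.52 + 1×0.941)×0.941 = 3.257 m²; P = b + 2y√(1+z²) = 2.52 + 2×0.941×1.414 = 5.182 m.
Hydraulic radius R = A/P = 3.257/5.182 = 0.6285 m.
V = (1/n) R^(2/3) √S = (1/0.015) × 0.6285^(2/3) × √0.0015 = 1.895 m/s. Hydraulic depth D_h = A/T = 3.257/4.402 = 0.7398 m.
Froude number Fr = V/√(g·D_h) = 1.895/√(9.81×0.7398) = 0.703, which is less than 1, so the flow is subcritical.

subcritical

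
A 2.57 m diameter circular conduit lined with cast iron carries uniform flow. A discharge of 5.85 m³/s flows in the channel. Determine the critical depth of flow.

At critical depth, Q² T / (g A³) = 1, i.e. A³/T = Q²/g = 5.85²/9.81 = 3.489.
Try y = 1.25 m: A³/T = 6.11 — over.
Try y = 0.926 m: A³/T = 1.933 — short.
Try y = 1.08 m: A³/T = 3.492 — matches.

y_c = 1.08 m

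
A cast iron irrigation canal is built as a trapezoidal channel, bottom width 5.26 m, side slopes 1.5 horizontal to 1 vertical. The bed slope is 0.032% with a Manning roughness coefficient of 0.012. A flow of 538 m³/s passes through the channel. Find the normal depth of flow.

Manning's equation rearranged: A R^(2/3) = nQ / (1·√S) = 0.012 × 538 / (√0.00032) = 360.9.
At y = 9.41 m: A R^(2/3) = 508.1 — high.
At y = 6.95 m: A R^(2/3) = 255.8 — low.
At y = 8.1 m: A R^(2/3) = 360.8 — matches.

y_n = 8.1 m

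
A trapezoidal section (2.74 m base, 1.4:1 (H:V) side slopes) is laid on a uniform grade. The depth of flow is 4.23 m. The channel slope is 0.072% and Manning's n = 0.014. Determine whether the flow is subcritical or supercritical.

subcritical

With bottom width b = 2.74 m and side slope z = 1.4: A = (b + zy)y = (2.74 + 1.4×4.23)×4.23 = 36.64 m²; P = b + 2y√(1+z²) = 2.74 + 2×4.23×1.72 = 17.3 m.
Hydraulic radius R = A/P = 36.64/17.3 = 2.119 m.
V = (1/n) R^(2/3) √S = (1/0.014) × 2.119^(2/3) × √0.00072 = 3.162 m/s. Hydraulic depth D_h = A/T = 36.64/14.58 = 2.512 m.
Froude number Fr = V/√(g·D_h) = 3.162/√(9.81×2.512) = 0.637, which is less than 1, so the flow is subcritical.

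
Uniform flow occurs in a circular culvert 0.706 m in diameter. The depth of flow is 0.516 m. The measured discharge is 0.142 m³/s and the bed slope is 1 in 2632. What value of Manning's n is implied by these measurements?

n = 0.015

For a circular section of diameter D = 0.706 m at depth y = 0.516 m, the central angle is θ = 2 arccos(1 − 2y/D) = 4.102 rad. Then A = (D²/8)(θ − sin θ) = 0.3066 m² and P = Dθ/2 = 1.448 m.
Hydraulic radius R = A/P = 0.3066/1.448 = 0.2118 m.
Rearranging Manning's equation: n = (1/Q) A R^(2/3) S^(1/2) = (1/0.142) × 0.3066 × 0.2118^(2/3) × √0.0003799 = 0.015.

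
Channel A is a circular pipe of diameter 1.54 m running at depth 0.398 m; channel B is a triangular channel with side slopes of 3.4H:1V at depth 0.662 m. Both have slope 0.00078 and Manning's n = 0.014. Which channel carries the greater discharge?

channel B

Channel A: For a circular section of diameter D = 1.54 m at depth y = 0.398 m, the central angle is θ = 2 arccos(1 − 2y/D) = 2.133 rad. Then A = (D²/8)(θ − sin θ) = 0.3816 m² and P = Dθ/2 = 1.643 m. Hydraulic radius R = A/P = 0.3816/1.643 = 0.2323 m. Q_A = (1/0.014)·0.3816·0.2323^(2/3)·√0.00078 = 0.2877 m³/s.
Channel B: For a triangular section with side slope z = 3.4: A = zy² = 3.4×0.662² = 1.49 m²; P = 2y√(1+z²) = 2×0.662×3.544 = 4.692 m. Hydraulic radius R = A/P = 1.49/4.692 = 0.3175 m. Q_B = (1/0.014)·1.49·0.3175^(2/3)·√0.00078 = 1.384 m³/s.
Q_A = 0.2877 m³/s vs Q_B = 1.384 m³/s, so channel B carries more.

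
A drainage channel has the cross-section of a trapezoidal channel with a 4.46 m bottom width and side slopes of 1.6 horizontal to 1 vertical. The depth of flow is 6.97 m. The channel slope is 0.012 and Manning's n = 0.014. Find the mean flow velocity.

V = 18.2 m/s

With bottom width b = 4.46 m and side slope z = 1.6: A = (b + zy)y = (4.46 + 1.6×6.97)×6.97 = 108.8 m²; P = b + 2y√(1+z²) = 4.46 + 2×6.97×1.887 = 30.76 m.
Hydraulic radius R = A/P = 108.8/30.76 = 3.537 m.
From Manning's equation, V = (1/n) R^(2/3) S^(1/2) = (1/0.014) × 3.537^(2/3) × 0.012^(1/2) = 18.2 m/s.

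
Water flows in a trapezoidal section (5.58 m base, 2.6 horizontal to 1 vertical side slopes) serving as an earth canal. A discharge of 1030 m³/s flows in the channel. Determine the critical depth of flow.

At critical depth, Q² T / (g A³) = 1, i.e. A³/T = Q²/g = 1030²/9.81 = 108100.
At y = 5.94 m: A³/T = 53410 — low.
At y = 8.25 m: A³/T = 228700 — high.
At y = 6.97 m: A³/T = 107800 — close enough.

y_c = 6.97 m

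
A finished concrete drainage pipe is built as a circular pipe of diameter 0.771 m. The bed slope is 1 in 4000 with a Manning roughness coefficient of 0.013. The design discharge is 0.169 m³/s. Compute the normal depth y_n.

y_n = 0.568 m

Manning's equation rearranged: A R^(2/3) = nQ / (1·√S) = 0.013 × 0.169 / (√0.00025) = 0.139.
Trying y = 0.649 m: A R^(2/3) = 0.1593 — high.
Trying y = 0.501 m: A R^(2/3) = 0.1178 — low.
Trying y = 0.568 m: A R^(2/3) = 0.1391 — ≈ 0.139.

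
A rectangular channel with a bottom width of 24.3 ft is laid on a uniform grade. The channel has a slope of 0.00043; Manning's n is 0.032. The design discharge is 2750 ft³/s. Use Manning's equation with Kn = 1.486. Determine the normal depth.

y_n = 28.2 ft

Manning's equation rearranged: A R^(2/3) = nQ / (1.486·√S) = 0.032 × 2750 / (1.486 × √0.00043) = 2856.
At y = 19.7 ft: A R^(2/3) = 1837 — low.
At y = 28.2 ft: A R^(2/3) = 2852 — matches.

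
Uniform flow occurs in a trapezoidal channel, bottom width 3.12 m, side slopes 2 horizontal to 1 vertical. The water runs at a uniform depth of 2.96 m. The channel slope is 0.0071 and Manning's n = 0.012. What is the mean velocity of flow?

With bottom width b = 3.12 m and side slope z = 2: A = (b + zy)y = (3.12 + 2×2.96)×2.96 = 26.76 m²; P = b + 2y√(1+z²) = 3.12 + 2×2.96×2.236 = 16.36 m.
Hydraulic radius R = A/P = 26.76/16.36 = 1.636 m.
From Manning's equation, V = (1/n) R^(2/3) S^(1/2) = (1/0.012) × 1.636^(2/3) × 0.0071^(1/2) = 9.75 m/s.

V = 9.75 m/s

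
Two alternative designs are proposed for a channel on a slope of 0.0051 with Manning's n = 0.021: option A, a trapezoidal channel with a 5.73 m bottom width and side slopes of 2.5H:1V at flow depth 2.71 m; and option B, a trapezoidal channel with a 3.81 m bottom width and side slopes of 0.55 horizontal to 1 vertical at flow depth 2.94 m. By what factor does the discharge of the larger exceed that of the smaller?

Channel A: With bottom width b = 5.73 m and side slope z = 2.5: A = (b + zy)y = (5.73 + 2.5×2.71)×2.71 = 33.89 m²; P = b + 2y√(1+z²) = 5.73 + 2×2.71×2.693 = 20.32 m. Hydraulic radius R = A/P = 33.89/20.32 = 1.667 m. Q_A = (1/0.021)·33.89·1.667^(2/3)·√0.0051 = 162.1 m³/s.
Channel B: With bottom width b = 3.81 m and side slope z = 0.55: A = (b + zy)y = (3.81 + 0.55×2.94)×2.94 = 15.96 m²; P = b + 2y√(1+z²) = 3.81 + 2×2.94×1.141 = 10.52 m. Hydraulic radius R = A/P = 15.96/10.52 = 1.517 m. Q_B = (1/0.021)·15.96·1.517^(2/3)·√0.0051 = 71.62 m³/s.
The larger discharge is 162.1 m³/s and the smaller is 71.62 m³/s; the ratio is 2.26.

2.26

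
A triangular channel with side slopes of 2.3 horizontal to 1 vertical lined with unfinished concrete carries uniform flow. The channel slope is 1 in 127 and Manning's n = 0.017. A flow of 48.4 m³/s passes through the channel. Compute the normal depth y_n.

Manning's equation rearranged: A R^(2/3) = nQ / (1·√S) = 0.017 × 48.4 / (√0.007874) = 9.272.
At y = 2.4 m: A R^(2/3) = 14.12 — over.
At y = 1.58 m: A R^(2/3) = 4.632 — short.
At y = 2.05 m: A R^(2/3) = 9.275 — close enough.

y_n = 2.05 m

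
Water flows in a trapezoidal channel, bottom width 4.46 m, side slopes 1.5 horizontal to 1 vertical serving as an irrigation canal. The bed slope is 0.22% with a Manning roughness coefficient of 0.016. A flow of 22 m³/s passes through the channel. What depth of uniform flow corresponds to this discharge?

y_n = 1.27 m

Manning's equation rearranged: A R^(2/3) = nQ / (1·√S) = 0.016 × 22 / (√0.0022) = 7.505.
At y = 1.13 m: A R^(2/3) = 6.068 — short.
At y = 1.49 m: A R^(2/3) = 10.07 — over.
At y = 1.27 m: A R^(2/3) = 7.503 — ≈ 7.505.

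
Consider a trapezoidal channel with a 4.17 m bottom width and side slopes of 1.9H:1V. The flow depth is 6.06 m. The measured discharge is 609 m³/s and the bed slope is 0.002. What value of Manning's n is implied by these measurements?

With bottom width b = 4.17 m and side slope z = 1.9: A = (b + zy)y = (4.17 + 1.9×6.06)×6.06 = 95.05 m²; P = b + 2y√(1+z²) = 4.17 + 2×6.06×2.147 = 30.19 m.
Hydraulic radius R = A/P = 95.05/30.19 = 3.148 m.
Rearranging Manning's equation: n = (1/Q) A R^(2/3) S^(1/2) = (1/609) × 95.05 × 3.148^(2/3) × √0.002 = 0.015.

n = 0.015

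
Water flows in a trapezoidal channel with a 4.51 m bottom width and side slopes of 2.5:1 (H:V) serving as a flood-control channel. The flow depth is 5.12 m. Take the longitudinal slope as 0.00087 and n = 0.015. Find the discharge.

With bottom width b = 4.51 m and side slope z = 2.5: A = (b + zy)y = (4.51 + 2.5×5.12)×5.12 = 88.63 m²; P = b + 2y√(1+z²) = 4.51 + 2×5.12×2.693 = 32.08 m.
Hydraulic radius R = A/P = 88.63/32.08 = 2.763 m.
Manning's equation: Q = (1/n) A R^(2/3) S^(1/2) = (1/0.015) × 88.63 × 2.763^(2/3) × 0.00087^(1/2) = 343 m³/s.

Q = 343 m³/s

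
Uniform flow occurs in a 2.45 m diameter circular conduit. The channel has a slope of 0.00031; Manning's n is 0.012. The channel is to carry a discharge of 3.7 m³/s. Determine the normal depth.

y_n = 1.57 m

Manning's equation rearranged: A R^(2/3) = nQ / (1·√S) = 0.012 × 3.7 / (√0.00031) = 2.522.
At y = 1.89 m: A R^(2/3) = 3.2 — over.
At y = 1.35 m: A R^(2/3) = 1.997 — short.
At y = 1.57 m: A R^(2/3) = 2.52 — ≈ 2.522.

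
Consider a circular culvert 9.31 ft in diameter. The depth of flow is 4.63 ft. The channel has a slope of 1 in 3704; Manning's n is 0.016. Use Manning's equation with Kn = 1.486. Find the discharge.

Q = 90.4 ft³/s

For a circular section of diameter D = 9.31 ft at depth y = 4.63 ft, the central angle is θ = 2 arccos(1 − 2y/D) = 3.131 rad. Then A = (D²/8)(θ − sin θ) = 33.8 ft² and P = Dθ/2 = 14.57 ft.
Hydraulic radius R = A/P = 33.8/14.57 = 2.32 ft.
Manning's equation: Q = (1.486/n) A R^(2/3) S^(1/2) = (1.486/0.016) × 33.8 × 2.32^(2/3) × 0.00027^(1/2) = 90.4 ft³/s.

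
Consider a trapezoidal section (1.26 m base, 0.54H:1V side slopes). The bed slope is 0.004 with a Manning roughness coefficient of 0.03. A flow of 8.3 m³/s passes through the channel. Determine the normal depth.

Manning's equation rearranged: A R^(2/3) = nQ / (1·√S) = 0.03 × 8.3 / (√0.004) = 3.937.
Trying y = 2.38 m: A R^(2/3) = 5.681 — too large.
Trying y = 1.97 m: A R^(2/3) = 3.938 — matches.

y_n = 1.97 m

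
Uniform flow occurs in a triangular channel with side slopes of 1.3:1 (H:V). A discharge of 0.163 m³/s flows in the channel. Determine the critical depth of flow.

At critical depth, Q² T / (g A³) = 1, i.e. A³/T = Q²/g = 0.163²/9.81 = 0.002708.
Try y = 0.404 m: A³/T = 0.009094 — over.
Try y = 0.28 m: A³/T = 0.001454 — short.
Try y = 0.317 m: A³/T = 0.002705 — matches.

y_c = 0.317 m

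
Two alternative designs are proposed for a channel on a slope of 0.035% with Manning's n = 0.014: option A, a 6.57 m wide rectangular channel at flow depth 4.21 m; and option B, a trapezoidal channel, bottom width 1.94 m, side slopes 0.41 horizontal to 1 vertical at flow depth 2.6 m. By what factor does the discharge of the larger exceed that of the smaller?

Channel A: Flow area A = b·y = 6.57 × 4.21 = 27.66 m². Wetted perimeter P = b + 2y = 6.57 + 2×4.21 = 14.99 m. Hydraulic radius R = A/P = 27.66/14.99 = 1.845 m. Q_A = (1/0.014)·27.66·1.845^(2/3)·√0.00035 = 55.61 m³/s.
Channel B: With bottom width b = 1.94 m and side slope z = 0.41: A = (b + zy)y = (1.94 + 0.41×2.6)×2.6 = 7.816 m²; P = b + 2y√(1+z²) = 1.94 + 2×2.6×1.081 = 7.56 m. Hydraulic radius R = A/P = 7.816/7.56 = 1.034 m. Q_B = (1/0.014)·7.816·1.034^(2/3)·√0.00035 = 10.68 m³/s.
The larger discharge is 55.61 m³/s and the smaller is 10.68 m³/s; the ratio is 5.21.

5.21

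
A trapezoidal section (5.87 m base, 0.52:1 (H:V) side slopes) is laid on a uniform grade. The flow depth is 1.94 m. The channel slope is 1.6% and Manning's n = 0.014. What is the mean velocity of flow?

With bottom width b = 5.87 m and side slope z = 0.52: A = (b + zy)y = (5.87 + 0.52×1.94)×1.94 = 13.34 m²; P = b + 2y√(1+z²) = 5.87 + 2×1.94×1.127 = 10.24 m.
Hydraulic radius R = A/P = 13.34/10.24 = 1.303 m.
From Manning's equation, V = (1/n) R^(2/3) S^(1/2) = (1/0.014) × 1.303^(2/3) × 0.016^(1/2) = 10.8 m/s.

V = 10.8 m/s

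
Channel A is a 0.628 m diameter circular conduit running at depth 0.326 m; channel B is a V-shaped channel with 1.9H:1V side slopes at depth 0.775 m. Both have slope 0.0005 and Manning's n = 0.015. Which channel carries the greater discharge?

channel B

Channel A: For a circular section of diameter D = 0.628 m at depth y = 0.326 m, the central angle is θ = 2 arccos(1 − 2y/D) = 3.218 rad. Then A = (D²/8)(θ − sin θ) = 0.1624 m² and P = Dθ/2 = 1.01 m. Hydraulic radius R = A/P = 0.1624/1.01 = 0.1607 m. Q_A = (1/0.015)·0.1624·0.1607^(2/3)·√0.0005 = 0.07157 m³/s.
Channel B: For a triangular section with side slope z = 1.9: A = zy² = 1.9×0.775² = 1.141 m²; P = 2y√(1+z²) = 2×0.775×2.147 = 3.328 m. Hydraulic radius R = A/P = 1.141/3.328 = 0.3429 m. Q_B = (1/0.015)·1.141·0.3429^(2/3)·√0.0005 = 0.8334 m³/s.
Q_A = 0.07157 m³/s vs Q_B = 0.8334 m³/s, so channel B carries more.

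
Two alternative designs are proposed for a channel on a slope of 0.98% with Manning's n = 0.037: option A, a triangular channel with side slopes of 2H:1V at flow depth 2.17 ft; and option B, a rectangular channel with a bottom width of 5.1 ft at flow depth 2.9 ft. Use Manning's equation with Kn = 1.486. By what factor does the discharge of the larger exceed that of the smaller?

Channel A: For a triangular section with side slope z = 2: A = zy² = 2×2.17² = 9.418 ft²; P = 2y√(1+z²) = 2×2.17×2.236 = 9.705 ft. Hydraulic radius R = A/P = 9.418/9.705 = 0.9705 ft. Q_A = (1.486/0.037)·9.418·0.9705^(2/3)·√0.0098 = 36.7 ft³/s.
Channel B: Flow area A = b·y = 5.1 × 2.9 = 14.79 ft². Wetted perimeter P = b + 2y = 5.1 + 2×2.9 = 10.9 ft. Hydraulic radius R = A/P = 14.79/10.9 = 1.357 ft. Q_B = (1.486/0.037)·14.79·1.357^(2/3)·√0.0098 = 72.07 ft³/s.
The larger discharge is 72.07 ft³/s and the smaller is 36.7 ft³/s; the ratio is 1.96.

1.96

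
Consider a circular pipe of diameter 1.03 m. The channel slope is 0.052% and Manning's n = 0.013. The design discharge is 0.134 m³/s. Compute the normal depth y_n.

y_n = 0.333 m

Manning's equation rearranged: A R^(2/3) = nQ / (1·√S) = 0.013 × 0.134 / (√0.00052) = 0.07639.
Trying y = 0.237 m: A R^(2/3) = 0.03916 — low.
Trying y = 0.376 m: A R^(2/3) = 0.09597 — high.
Trying y = 0.333 m: A R^(2/3) = 0.07627 — close enough.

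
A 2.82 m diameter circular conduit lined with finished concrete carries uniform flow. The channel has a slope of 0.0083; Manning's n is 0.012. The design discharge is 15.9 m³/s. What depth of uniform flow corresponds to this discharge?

y_n = 1.28 m

Manning's equation rearranged: A R^(2/3) = nQ / (1·√S) = 0.012 × 15.9 / (√0.0083) = 2.094.
Trying y = 1.53 m: A R^(2/3) = 2.834 — over.
Trying y = 0.871 m: A R^(2/3) = 1.025 — short.
Trying y = 1.28 m: A R^(2/3) = 2.092 — matches.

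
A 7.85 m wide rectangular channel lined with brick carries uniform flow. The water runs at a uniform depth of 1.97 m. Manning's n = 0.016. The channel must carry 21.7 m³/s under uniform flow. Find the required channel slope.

Flow area A = b·y = 7.85 × 1.97 = 15.46 m². Wetted perimeter P = b + 2y = 7.85 + 2×1.97 = 11.79 m.
Hydraulic radius R = A/P = 15.46/11.79 = 1.312 m.
From Manning's equation, S = [nQ / (1 A R^(2/3))]² = [0.016 × 21.7 / (1 × 15.46 × 1.312^(2/3))]² = 0.000351.

S = 0.000351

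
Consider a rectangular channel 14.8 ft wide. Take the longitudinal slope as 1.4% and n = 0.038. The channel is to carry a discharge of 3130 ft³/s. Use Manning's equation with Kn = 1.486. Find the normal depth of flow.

y_n = 15.6 ft

Manning's equation rearranged: A R^(2/3) = nQ / (1.486·√S) = 0.038 × 3130 / (1.486 × √0.014) = 676.5.
Try y = 13.9 ft: A R^(2/3) = 587.7 — short.
Try y = 15.6 ft: A R^(2/3) = 676.8 — matches.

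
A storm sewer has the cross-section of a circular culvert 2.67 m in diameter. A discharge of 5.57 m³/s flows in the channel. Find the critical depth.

y_c = 1.04 m

At critical depth, Q² T / (g A³) = 1, i.e. A³/T = Q²/g = 5.57²/9.81 = 3.163.
Try y = 0.811 m: A³/T = 1.209 — low.
Try y = 1.04 m: A³/T = 3.157 — matches.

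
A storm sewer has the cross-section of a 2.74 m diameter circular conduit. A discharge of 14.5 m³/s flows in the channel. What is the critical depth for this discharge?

y_c = 1.7 m

At critical depth, Q² T / (g A³) = 1, i.e. A³/T = Q²/g = 14.5²/9.81 = 21.43.
At y = 1.86 m: A³/T = 30.25 — too large.
At y = 1.5 m: A³/T = 13.22 — too small.
At y = 1.7 m: A³/T = 21.35 — matches.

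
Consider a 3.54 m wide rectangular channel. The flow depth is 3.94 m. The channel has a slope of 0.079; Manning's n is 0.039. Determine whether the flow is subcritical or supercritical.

supercritical

Flow area A = b·y = 3.54 × 3.94 = 13.95 m². Wetted perimeter P = b + 2y = 3.54 + 2×3.94 = 11.42 m.
Hydraulic radius R = A/P = 13.95/11.42 = 1.221 m.
V = (1/n) R^(2/3) √S = (1/0.039) × 1.221^(2/3) × √0.079 = 8.235 m/s. Hydraulic depth D_h = A/T = 13.95/3.54 = 3.94 m.
Froude number Fr = V/√(g·D_h) = 8.235/√(9.81×3.94) = 1.32, which is greater than 1, so the flow is supercritical.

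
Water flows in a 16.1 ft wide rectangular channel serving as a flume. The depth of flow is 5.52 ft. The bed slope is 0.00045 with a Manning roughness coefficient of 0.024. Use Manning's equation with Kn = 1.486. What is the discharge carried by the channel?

Q = 257 ft³/s

Flow area A = b·y = 16.1 × 5.52 = 88.87 ft². Wetted perimeter P = b + 2y = 16.1 + 2×5.52 = 27.14 ft.
Hydraulic radius R = A/P = 88.87/27.14 = 3.275 ft.
Manning's equation: Q = (1.486/n) A R^(2/3) S^(1/2) = (1.486/0.024) × 88.87 × 3.275^(2/3) × 0.00045^(1/2) = 257 ft³/s.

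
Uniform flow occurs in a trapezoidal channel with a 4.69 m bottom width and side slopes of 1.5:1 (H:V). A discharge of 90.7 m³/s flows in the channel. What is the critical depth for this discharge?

At critical depth, Q² T / (g A³) = 1, i.e. A³/T = Q²/g = 90.7²/9.81 = 838.6.
Trying y = 1.75 m: A³/T = 211 — short.
Trying y = 3.26 m: A³/T = 2105 — over.
Trying y = 2.56 m: A³/T = 841.8 — close enough.

y_c = 2.56 m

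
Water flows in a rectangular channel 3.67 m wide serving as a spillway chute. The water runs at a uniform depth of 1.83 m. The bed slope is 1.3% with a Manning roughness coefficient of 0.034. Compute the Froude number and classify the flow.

subcritical

Flow area A = b·y = 3.67 × 1.83 = 6.716 m². Wetted perimeter P = b + 2y = 3.67 + 2×1.83 = 7.33 m.
Hydraulic radius R = A/P = 6.716/7.33 = 0.9162 m.
V = (1/n) R^(2/3) √S = (1/0.034) × 0.9162^(2/3) × √0.013 = 3.164 m/s. Hydraulic depth D_h = A/T = 6.716/3.67 = 1.83 m.
Froude number Fr = V/√(g·D_h) = 3.164/√(9.81×1.83) = 0.747, which is less than 1, so the flow is subcritical.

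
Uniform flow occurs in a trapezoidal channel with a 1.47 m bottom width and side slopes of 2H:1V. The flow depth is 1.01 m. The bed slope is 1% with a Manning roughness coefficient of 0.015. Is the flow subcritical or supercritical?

With bottom width b = 1.47 m and side slope z = 2: A = (b + zy)y = (1.47 + 2×1.01)×1.01 = 3.525 m²; P = b + 2y√(1+z²) = 1.47 + 2×1.01×2.236 = 5.987 m.
Hydraulic radius R = A/P = 3.525/5.987 = 0.5888 m.
V = (1/n) R^(2/3) √S = (1/0.015) × 0.5888^(2/3) × √0.01 = 4.683 m/s. Hydraulic depth D_h = A/T = 3.525/5.51 = 0.6397 m.
Froude number Fr = V/√(g·D_h) = 4.683/√(9.81×0.6397) = 1.87, which is greater than 1, so the flow is supercritical.

supercritical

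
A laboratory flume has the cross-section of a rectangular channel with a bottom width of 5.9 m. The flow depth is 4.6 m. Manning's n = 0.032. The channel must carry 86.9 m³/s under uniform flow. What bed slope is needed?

S = 0.0048

Flow area A = b·y = 5.9 × 4.6 = 27.14 m². Wetted perimeter P = b + 2y = 5.9 + 2×4.6 = 15.1 m.
Hydraulic radius R = A/P = 27.14/15.1 = 1.797 m.
From Manning's equation, S = [nQ / (1 A R^(2/3))]² = [0.032 × 86.9 / (1 × 27.14 × 1.797^(2/3))]² = 0.0048.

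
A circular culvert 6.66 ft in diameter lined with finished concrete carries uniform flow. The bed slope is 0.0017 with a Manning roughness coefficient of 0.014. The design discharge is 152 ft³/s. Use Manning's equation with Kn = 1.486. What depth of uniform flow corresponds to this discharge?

Manning's equation rearranged: A R^(2/3) = nQ / (1.486·√S) = 0.014 × 152 / (1.486 × √0.0017) = 34.73.
Trying y = 4.64 ft: A R^(2/3) = 40.72 — over.
Trying y = 3.34 ft: A R^(2/3) = 24.59 — short.
Trying y = 4.14 ft: A R^(2/3) = 34.68 — matches.

y_n = 4.14 ft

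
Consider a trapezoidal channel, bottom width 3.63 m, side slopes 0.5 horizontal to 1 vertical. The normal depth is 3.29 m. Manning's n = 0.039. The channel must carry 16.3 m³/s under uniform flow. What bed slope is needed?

S = 0.000729

With bottom width b = 3.63 m and side slope z = 0.5: A = (b + zy)y = (3.63 + 0.5×3.29)×3.29 = 17.35 m²; P = b + 2y√(1+z²) = 3.63 + 2×3.29×1.118 = 10.99 m.
Hydraulic radius R = A/P = 17.35/10.99 = 1.58 m.
From Manning's equation, S = [nQ / (1 A R^(2/3))]² = [0.039 × 16.3 / (1 × 17.35 × 1.58^(2/3))]² = 0.000729.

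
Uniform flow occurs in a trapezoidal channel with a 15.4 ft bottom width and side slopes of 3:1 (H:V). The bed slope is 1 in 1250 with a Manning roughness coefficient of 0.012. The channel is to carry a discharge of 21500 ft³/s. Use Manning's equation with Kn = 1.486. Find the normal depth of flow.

Manning's equation rearranged: A R^(2/3) = nQ / (1.486·√S) = 0.012 × 21500 / (1.486 × √0.0008) = 6138.
At y = 21 ft: A R^(2/3) = 8197 — too large.
At y = 18.6 ft: A R^(2/3) = 6128 — matches.

y_n = 18.6 ft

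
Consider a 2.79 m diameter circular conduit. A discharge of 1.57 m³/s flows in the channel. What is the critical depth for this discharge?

y_c = 0.535 m

At critical depth, Q² T / (g A³) = 1, i.e. A³/T = Q²/g = 1.57²/9.81 = 0.2513.
At y = 0.614 m: A³/T = 0.4296 — high.
At y = 0.377 m: A³/T = 0.06324 — low.
At y = 0.535 m: A³/T = 0.2505 — ≈ 0.2513.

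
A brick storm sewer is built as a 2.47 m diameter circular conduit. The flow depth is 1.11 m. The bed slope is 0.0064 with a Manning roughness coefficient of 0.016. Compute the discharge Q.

Q = 7.22 m³/s

For a circular section of diameter D = 2.47 m at depth y = 1.11 m, the central angle is θ = 2 arccos(1 − 2y/D) = 2.939 rad. Then A = (D²/8)(θ − sin θ) = 2.088 m² and P = Dθ/2 = 3.629 m.
Hydraulic radius R = A/P = 2.088/3.629 = 0.5752 m.
Manning's equation: Q = (1/n) A R^(2/3) S^(1/2) = (1/0.016) × 2.088 × 0.5752^(2/3) × 0.0064^(1/2) = 7.22 m³/s.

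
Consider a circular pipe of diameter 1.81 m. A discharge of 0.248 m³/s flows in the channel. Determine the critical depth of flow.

At critical depth, Q² T / (g A³) = 1, i.e. A³/T = Q²/g = 0.248²/9.81 = 0.00627.
At y = 0.273 m: A³/T = 0.01121 — over.
At y = 0.176 m: A³/T = 0.001979 — short.
At y = 0.236 m: A³/T = 0.006312 — ≈ 0.00627.

y_c = 0.236 m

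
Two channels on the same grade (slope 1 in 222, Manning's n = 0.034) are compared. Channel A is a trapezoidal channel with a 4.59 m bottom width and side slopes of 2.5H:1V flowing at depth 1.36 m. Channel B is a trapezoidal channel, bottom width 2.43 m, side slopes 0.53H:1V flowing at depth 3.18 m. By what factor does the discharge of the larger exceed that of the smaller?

1.57

Channel A: With bottom width b = 4.59 m and side slope z = 2.5: A = (b + zy)y = (4.59 + 2.5×1.36)×1.36 = 10.87 m²; P = b + 2y√(1+z²) = 4.59 + 2×1.36×2.693 = 11.91 m. Hydraulic radius R = A/P = 10.87/11.91 = 0.9121 m. Q_A = (1/0.034)·10.87·0.9121^(2/3)·√0.004505 = 20.17 m³/s.
Channel B: With bottom width b = 2.43 m and side slope z = 0.53: A = (b + zy)y = (2.43 + 0.53×3.18)×3.18 = 13.09 m²; P = b + 2y√(1+z²) = 2.43 + 2×3.18×1.132 = 9.628 m. Hydraulic radius R = A/P = 13.09/9.628 = 1.359 m. Q_B = (1/0.034)·13.09·1.359^(2/3)·√0.004505 = 31.7 m³/s.
The larger discharge is 31.7 m³/s and the smaller is 20.17 m³/s; the ratio is 1.57.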